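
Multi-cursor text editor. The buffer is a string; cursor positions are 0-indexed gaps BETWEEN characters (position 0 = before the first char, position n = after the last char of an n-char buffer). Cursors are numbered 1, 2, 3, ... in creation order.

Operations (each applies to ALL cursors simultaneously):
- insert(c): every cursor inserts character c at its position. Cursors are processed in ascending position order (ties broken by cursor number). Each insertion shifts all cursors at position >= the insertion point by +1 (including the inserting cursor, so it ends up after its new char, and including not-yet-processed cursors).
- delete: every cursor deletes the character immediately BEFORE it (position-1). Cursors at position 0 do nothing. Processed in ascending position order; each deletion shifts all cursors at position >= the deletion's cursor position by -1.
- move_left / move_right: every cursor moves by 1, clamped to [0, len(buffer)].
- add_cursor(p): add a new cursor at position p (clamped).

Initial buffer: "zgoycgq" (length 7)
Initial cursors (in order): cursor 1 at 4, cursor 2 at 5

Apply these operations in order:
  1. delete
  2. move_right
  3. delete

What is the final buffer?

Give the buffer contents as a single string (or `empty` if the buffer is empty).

Answer: zgq

Derivation:
After op 1 (delete): buffer="zgogq" (len 5), cursors c1@3 c2@3, authorship .....
After op 2 (move_right): buffer="zgogq" (len 5), cursors c1@4 c2@4, authorship .....
After op 3 (delete): buffer="zgq" (len 3), cursors c1@2 c2@2, authorship ...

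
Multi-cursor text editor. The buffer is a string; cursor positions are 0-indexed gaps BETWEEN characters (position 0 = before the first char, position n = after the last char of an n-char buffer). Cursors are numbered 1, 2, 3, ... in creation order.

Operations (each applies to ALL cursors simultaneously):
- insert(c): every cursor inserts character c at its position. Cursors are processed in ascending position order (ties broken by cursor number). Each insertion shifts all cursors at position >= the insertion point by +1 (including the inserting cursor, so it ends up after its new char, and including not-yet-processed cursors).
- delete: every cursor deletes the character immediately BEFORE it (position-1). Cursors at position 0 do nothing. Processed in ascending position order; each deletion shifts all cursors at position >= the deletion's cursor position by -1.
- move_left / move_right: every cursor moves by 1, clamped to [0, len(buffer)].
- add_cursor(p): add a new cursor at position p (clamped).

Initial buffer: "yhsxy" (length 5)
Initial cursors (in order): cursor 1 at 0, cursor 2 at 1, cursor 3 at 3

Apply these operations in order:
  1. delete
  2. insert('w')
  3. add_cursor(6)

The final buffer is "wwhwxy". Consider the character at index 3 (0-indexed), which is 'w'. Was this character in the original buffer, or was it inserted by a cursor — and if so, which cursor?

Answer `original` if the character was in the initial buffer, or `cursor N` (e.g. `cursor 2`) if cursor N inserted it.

Answer: cursor 3

Derivation:
After op 1 (delete): buffer="hxy" (len 3), cursors c1@0 c2@0 c3@1, authorship ...
After op 2 (insert('w')): buffer="wwhwxy" (len 6), cursors c1@2 c2@2 c3@4, authorship 12.3..
After op 3 (add_cursor(6)): buffer="wwhwxy" (len 6), cursors c1@2 c2@2 c3@4 c4@6, authorship 12.3..
Authorship (.=original, N=cursor N): 1 2 . 3 . .
Index 3: author = 3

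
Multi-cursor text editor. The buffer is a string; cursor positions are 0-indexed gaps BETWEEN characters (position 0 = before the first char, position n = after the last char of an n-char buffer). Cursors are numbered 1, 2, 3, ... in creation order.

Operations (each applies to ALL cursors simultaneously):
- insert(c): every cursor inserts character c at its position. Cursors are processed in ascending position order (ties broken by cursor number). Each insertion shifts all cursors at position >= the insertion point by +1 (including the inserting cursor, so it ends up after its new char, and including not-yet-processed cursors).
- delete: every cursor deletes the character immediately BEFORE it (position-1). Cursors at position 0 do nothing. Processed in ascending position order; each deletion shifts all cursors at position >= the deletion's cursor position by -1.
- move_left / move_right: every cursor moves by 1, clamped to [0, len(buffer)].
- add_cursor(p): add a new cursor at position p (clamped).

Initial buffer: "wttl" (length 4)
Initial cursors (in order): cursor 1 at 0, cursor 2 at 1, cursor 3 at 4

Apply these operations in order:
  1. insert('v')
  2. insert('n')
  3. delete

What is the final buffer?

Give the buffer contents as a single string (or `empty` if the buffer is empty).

Answer: vwvttlv

Derivation:
After op 1 (insert('v')): buffer="vwvttlv" (len 7), cursors c1@1 c2@3 c3@7, authorship 1.2...3
After op 2 (insert('n')): buffer="vnwvnttlvn" (len 10), cursors c1@2 c2@5 c3@10, authorship 11.22...33
After op 3 (delete): buffer="vwvttlv" (len 7), cursors c1@1 c2@3 c3@7, authorship 1.2...3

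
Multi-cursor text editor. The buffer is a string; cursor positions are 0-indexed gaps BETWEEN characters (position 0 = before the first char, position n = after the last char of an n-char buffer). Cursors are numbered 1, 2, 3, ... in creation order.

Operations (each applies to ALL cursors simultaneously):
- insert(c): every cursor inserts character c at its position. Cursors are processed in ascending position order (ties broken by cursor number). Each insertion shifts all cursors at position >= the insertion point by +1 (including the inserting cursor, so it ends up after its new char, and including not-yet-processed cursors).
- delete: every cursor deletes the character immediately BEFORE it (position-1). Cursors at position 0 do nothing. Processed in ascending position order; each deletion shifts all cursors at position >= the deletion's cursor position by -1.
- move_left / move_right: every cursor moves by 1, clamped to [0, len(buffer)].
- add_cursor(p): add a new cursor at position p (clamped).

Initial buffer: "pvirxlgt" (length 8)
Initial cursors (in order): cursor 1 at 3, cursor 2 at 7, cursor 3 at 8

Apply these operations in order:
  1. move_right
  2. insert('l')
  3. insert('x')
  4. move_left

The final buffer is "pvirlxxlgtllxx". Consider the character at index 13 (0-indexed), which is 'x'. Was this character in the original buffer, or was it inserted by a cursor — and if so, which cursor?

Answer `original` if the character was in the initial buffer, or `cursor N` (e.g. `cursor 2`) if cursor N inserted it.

After op 1 (move_right): buffer="pvirxlgt" (len 8), cursors c1@4 c2@8 c3@8, authorship ........
After op 2 (insert('l')): buffer="pvirlxlgtll" (len 11), cursors c1@5 c2@11 c3@11, authorship ....1....23
After op 3 (insert('x')): buffer="pvirlxxlgtllxx" (len 14), cursors c1@6 c2@14 c3@14, authorship ....11....2323
After op 4 (move_left): buffer="pvirlxxlgtllxx" (len 14), cursors c1@5 c2@13 c3@13, authorship ....11....2323
Authorship (.=original, N=cursor N): . . . . 1 1 . . . . 2 3 2 3
Index 13: author = 3

Answer: cursor 3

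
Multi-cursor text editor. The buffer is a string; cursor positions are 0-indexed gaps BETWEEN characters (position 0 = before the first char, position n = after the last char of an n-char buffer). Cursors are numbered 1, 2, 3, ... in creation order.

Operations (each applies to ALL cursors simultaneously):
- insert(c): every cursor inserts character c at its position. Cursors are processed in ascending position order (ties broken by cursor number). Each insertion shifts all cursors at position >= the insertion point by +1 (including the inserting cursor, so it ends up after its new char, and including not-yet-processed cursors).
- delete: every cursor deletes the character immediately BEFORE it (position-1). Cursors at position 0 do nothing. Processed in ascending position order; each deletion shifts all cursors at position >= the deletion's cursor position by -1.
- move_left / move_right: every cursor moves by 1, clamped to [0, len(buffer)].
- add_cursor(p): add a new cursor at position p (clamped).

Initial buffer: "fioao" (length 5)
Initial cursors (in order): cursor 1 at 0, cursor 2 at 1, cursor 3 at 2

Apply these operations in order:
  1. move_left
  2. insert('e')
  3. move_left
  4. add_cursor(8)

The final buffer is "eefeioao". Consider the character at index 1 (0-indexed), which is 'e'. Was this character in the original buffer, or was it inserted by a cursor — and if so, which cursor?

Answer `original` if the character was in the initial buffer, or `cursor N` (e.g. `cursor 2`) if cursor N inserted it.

After op 1 (move_left): buffer="fioao" (len 5), cursors c1@0 c2@0 c3@1, authorship .....
After op 2 (insert('e')): buffer="eefeioao" (len 8), cursors c1@2 c2@2 c3@4, authorship 12.3....
After op 3 (move_left): buffer="eefeioao" (len 8), cursors c1@1 c2@1 c3@3, authorship 12.3....
After op 4 (add_cursor(8)): buffer="eefeioao" (len 8), cursors c1@1 c2@1 c3@3 c4@8, authorship 12.3....
Authorship (.=original, N=cursor N): 1 2 . 3 . . . .
Index 1: author = 2

Answer: cursor 2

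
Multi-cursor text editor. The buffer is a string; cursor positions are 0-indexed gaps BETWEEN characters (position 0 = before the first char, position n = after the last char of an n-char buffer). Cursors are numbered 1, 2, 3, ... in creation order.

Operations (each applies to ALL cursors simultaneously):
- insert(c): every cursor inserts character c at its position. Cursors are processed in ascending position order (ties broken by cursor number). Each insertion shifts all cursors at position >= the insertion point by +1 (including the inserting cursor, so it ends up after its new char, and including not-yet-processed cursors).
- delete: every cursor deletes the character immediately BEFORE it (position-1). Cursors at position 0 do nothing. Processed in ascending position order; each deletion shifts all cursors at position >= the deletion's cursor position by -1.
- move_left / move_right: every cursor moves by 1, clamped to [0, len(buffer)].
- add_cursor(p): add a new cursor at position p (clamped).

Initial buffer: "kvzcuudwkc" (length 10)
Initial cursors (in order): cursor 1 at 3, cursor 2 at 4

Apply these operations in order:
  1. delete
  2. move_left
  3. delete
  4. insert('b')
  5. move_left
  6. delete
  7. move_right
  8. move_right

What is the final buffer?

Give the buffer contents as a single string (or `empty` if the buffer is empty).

Answer: bvuudwkc

Derivation:
After op 1 (delete): buffer="kvuudwkc" (len 8), cursors c1@2 c2@2, authorship ........
After op 2 (move_left): buffer="kvuudwkc" (len 8), cursors c1@1 c2@1, authorship ........
After op 3 (delete): buffer="vuudwkc" (len 7), cursors c1@0 c2@0, authorship .......
After op 4 (insert('b')): buffer="bbvuudwkc" (len 9), cursors c1@2 c2@2, authorship 12.......
After op 5 (move_left): buffer="bbvuudwkc" (len 9), cursors c1@1 c2@1, authorship 12.......
After op 6 (delete): buffer="bvuudwkc" (len 8), cursors c1@0 c2@0, authorship 2.......
After op 7 (move_right): buffer="bvuudwkc" (len 8), cursors c1@1 c2@1, authorship 2.......
After op 8 (move_right): buffer="bvuudwkc" (len 8), cursors c1@2 c2@2, authorship 2.......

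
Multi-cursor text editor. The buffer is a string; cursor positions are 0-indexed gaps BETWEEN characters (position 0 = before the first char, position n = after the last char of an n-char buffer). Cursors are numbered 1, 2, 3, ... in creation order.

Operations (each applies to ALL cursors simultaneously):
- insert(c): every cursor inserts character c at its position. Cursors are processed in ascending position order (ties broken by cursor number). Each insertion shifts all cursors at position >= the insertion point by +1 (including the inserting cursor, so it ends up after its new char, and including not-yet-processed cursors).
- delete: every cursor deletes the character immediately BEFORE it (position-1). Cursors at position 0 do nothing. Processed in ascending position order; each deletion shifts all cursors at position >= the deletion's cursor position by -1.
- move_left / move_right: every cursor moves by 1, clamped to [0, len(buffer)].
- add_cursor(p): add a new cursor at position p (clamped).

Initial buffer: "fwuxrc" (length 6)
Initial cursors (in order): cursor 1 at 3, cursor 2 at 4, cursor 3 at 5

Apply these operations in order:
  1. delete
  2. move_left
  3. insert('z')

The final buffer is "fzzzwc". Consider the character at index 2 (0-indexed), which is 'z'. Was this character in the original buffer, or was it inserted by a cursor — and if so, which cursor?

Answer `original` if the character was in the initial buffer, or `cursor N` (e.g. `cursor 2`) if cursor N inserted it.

After op 1 (delete): buffer="fwc" (len 3), cursors c1@2 c2@2 c3@2, authorship ...
After op 2 (move_left): buffer="fwc" (len 3), cursors c1@1 c2@1 c3@1, authorship ...
After op 3 (insert('z')): buffer="fzzzwc" (len 6), cursors c1@4 c2@4 c3@4, authorship .123..
Authorship (.=original, N=cursor N): . 1 2 3 . .
Index 2: author = 2

Answer: cursor 2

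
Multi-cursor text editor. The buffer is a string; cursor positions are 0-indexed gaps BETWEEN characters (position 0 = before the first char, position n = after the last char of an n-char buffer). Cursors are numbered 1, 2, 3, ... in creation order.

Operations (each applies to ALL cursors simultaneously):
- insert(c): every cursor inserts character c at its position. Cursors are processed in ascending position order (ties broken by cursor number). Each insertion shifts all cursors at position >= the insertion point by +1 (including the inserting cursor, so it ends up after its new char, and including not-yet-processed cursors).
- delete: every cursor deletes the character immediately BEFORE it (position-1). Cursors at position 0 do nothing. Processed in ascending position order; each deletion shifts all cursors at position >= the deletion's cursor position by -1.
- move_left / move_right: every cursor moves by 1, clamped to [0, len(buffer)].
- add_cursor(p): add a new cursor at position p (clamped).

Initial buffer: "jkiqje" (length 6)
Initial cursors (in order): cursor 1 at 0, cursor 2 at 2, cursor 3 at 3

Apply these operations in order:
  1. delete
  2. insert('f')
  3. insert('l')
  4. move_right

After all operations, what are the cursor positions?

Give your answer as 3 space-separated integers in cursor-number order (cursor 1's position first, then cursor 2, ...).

After op 1 (delete): buffer="jqje" (len 4), cursors c1@0 c2@1 c3@1, authorship ....
After op 2 (insert('f')): buffer="fjffqje" (len 7), cursors c1@1 c2@4 c3@4, authorship 1.23...
After op 3 (insert('l')): buffer="fljffllqje" (len 10), cursors c1@2 c2@7 c3@7, authorship 11.2323...
After op 4 (move_right): buffer="fljffllqje" (len 10), cursors c1@3 c2@8 c3@8, authorship 11.2323...

Answer: 3 8 8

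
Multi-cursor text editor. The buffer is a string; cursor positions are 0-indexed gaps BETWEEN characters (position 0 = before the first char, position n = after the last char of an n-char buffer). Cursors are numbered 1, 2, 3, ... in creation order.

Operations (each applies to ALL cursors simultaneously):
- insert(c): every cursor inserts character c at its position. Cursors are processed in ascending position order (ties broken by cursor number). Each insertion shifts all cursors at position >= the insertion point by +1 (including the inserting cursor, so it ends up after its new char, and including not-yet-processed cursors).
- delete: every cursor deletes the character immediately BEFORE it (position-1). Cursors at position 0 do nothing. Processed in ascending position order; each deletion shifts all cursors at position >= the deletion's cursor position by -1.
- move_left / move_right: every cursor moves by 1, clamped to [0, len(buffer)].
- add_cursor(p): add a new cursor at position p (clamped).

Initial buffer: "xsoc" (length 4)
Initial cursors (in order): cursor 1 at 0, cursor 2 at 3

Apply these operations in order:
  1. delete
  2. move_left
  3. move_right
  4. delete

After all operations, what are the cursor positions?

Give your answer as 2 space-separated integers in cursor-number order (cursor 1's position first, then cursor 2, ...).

After op 1 (delete): buffer="xsc" (len 3), cursors c1@0 c2@2, authorship ...
After op 2 (move_left): buffer="xsc" (len 3), cursors c1@0 c2@1, authorship ...
After op 3 (move_right): buffer="xsc" (len 3), cursors c1@1 c2@2, authorship ...
After op 4 (delete): buffer="c" (len 1), cursors c1@0 c2@0, authorship .

Answer: 0 0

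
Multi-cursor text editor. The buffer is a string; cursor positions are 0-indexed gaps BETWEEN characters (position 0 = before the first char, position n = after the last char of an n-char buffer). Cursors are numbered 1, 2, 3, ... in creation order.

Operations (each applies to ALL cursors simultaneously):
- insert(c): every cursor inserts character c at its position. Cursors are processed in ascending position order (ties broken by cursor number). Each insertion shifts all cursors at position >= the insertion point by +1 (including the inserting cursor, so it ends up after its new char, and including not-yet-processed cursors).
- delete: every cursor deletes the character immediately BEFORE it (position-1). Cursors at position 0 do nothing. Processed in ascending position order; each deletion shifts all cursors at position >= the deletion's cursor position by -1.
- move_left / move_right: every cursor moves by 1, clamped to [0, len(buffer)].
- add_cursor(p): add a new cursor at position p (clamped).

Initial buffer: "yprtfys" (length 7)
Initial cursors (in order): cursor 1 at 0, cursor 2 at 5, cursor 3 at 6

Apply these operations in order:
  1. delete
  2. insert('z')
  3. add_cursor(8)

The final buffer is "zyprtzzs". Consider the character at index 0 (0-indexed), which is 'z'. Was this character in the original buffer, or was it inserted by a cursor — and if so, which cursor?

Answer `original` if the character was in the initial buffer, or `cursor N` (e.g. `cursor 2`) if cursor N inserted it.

Answer: cursor 1

Derivation:
After op 1 (delete): buffer="yprts" (len 5), cursors c1@0 c2@4 c3@4, authorship .....
After op 2 (insert('z')): buffer="zyprtzzs" (len 8), cursors c1@1 c2@7 c3@7, authorship 1....23.
After op 3 (add_cursor(8)): buffer="zyprtzzs" (len 8), cursors c1@1 c2@7 c3@7 c4@8, authorship 1....23.
Authorship (.=original, N=cursor N): 1 . . . . 2 3 .
Index 0: author = 1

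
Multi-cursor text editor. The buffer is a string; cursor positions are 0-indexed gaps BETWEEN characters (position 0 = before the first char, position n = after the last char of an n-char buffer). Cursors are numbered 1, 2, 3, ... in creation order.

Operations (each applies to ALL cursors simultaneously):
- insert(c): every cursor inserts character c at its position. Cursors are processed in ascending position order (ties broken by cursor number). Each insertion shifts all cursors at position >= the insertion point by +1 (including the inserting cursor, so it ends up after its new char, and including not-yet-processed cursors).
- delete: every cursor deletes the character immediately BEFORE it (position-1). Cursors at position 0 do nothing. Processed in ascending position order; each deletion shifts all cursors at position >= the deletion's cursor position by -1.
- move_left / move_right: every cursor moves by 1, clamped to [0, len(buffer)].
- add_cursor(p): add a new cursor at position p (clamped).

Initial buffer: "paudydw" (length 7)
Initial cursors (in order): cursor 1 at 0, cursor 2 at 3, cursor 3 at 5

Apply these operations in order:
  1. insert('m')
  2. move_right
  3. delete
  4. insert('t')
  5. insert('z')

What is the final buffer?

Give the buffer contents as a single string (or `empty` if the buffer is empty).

Answer: mtzaumtzymtzw

Derivation:
After op 1 (insert('m')): buffer="mpaumdymdw" (len 10), cursors c1@1 c2@5 c3@8, authorship 1...2..3..
After op 2 (move_right): buffer="mpaumdymdw" (len 10), cursors c1@2 c2@6 c3@9, authorship 1...2..3..
After op 3 (delete): buffer="maumymw" (len 7), cursors c1@1 c2@4 c3@6, authorship 1..2.3.
After op 4 (insert('t')): buffer="mtaumtymtw" (len 10), cursors c1@2 c2@6 c3@9, authorship 11..22.33.
After op 5 (insert('z')): buffer="mtzaumtzymtzw" (len 13), cursors c1@3 c2@8 c3@12, authorship 111..222.333.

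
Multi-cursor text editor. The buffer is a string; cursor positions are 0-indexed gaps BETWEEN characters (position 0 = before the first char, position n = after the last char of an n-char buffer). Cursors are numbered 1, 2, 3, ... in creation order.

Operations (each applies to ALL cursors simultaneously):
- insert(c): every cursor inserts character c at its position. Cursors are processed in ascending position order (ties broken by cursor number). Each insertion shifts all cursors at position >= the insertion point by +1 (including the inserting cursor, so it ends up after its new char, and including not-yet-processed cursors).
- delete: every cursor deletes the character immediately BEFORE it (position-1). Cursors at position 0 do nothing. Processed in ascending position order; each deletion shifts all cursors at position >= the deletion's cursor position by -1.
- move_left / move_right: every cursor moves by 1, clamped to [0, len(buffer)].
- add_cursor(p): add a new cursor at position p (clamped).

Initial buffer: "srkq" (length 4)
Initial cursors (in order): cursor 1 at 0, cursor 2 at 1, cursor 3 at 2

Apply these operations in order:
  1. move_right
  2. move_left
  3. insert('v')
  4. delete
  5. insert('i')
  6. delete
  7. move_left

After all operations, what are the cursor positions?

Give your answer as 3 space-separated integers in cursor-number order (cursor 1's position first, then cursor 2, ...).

Answer: 0 0 1

Derivation:
After op 1 (move_right): buffer="srkq" (len 4), cursors c1@1 c2@2 c3@3, authorship ....
After op 2 (move_left): buffer="srkq" (len 4), cursors c1@0 c2@1 c3@2, authorship ....
After op 3 (insert('v')): buffer="vsvrvkq" (len 7), cursors c1@1 c2@3 c3@5, authorship 1.2.3..
After op 4 (delete): buffer="srkq" (len 4), cursors c1@0 c2@1 c3@2, authorship ....
After op 5 (insert('i')): buffer="isirikq" (len 7), cursors c1@1 c2@3 c3@5, authorship 1.2.3..
After op 6 (delete): buffer="srkq" (len 4), cursors c1@0 c2@1 c3@2, authorship ....
After op 7 (move_left): buffer="srkq" (len 4), cursors c1@0 c2@0 c3@1, authorship ....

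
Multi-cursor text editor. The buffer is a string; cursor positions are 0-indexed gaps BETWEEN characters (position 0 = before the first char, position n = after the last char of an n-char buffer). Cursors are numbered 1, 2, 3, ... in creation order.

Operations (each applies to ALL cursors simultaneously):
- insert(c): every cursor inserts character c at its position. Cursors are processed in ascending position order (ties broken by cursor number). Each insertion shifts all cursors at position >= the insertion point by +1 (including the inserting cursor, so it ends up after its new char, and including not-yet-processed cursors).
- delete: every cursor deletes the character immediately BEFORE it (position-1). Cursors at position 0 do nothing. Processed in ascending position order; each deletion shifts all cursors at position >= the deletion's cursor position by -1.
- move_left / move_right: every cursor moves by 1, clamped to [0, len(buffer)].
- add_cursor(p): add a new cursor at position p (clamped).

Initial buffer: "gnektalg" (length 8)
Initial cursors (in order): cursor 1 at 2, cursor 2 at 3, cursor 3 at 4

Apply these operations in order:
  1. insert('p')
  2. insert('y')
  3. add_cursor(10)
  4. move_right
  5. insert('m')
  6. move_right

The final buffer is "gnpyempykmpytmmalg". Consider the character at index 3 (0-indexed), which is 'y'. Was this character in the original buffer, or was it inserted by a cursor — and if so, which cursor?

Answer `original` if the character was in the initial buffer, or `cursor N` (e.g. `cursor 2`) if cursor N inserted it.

After op 1 (insert('p')): buffer="gnpepkptalg" (len 11), cursors c1@3 c2@5 c3@7, authorship ..1.2.3....
After op 2 (insert('y')): buffer="gnpyepykpytalg" (len 14), cursors c1@4 c2@7 c3@10, authorship ..11.22.33....
After op 3 (add_cursor(10)): buffer="gnpyepykpytalg" (len 14), cursors c1@4 c2@7 c3@10 c4@10, authorship ..11.22.33....
After op 4 (move_right): buffer="gnpyepykpytalg" (len 14), cursors c1@5 c2@8 c3@11 c4@11, authorship ..11.22.33....
After op 5 (insert('m')): buffer="gnpyempykmpytmmalg" (len 18), cursors c1@6 c2@10 c3@15 c4@15, authorship ..11.122.233.34...
After op 6 (move_right): buffer="gnpyempykmpytmmalg" (len 18), cursors c1@7 c2@11 c3@16 c4@16, authorship ..11.122.233.34...
Authorship (.=original, N=cursor N): . . 1 1 . 1 2 2 . 2 3 3 . 3 4 . . .
Index 3: author = 1

Answer: cursor 1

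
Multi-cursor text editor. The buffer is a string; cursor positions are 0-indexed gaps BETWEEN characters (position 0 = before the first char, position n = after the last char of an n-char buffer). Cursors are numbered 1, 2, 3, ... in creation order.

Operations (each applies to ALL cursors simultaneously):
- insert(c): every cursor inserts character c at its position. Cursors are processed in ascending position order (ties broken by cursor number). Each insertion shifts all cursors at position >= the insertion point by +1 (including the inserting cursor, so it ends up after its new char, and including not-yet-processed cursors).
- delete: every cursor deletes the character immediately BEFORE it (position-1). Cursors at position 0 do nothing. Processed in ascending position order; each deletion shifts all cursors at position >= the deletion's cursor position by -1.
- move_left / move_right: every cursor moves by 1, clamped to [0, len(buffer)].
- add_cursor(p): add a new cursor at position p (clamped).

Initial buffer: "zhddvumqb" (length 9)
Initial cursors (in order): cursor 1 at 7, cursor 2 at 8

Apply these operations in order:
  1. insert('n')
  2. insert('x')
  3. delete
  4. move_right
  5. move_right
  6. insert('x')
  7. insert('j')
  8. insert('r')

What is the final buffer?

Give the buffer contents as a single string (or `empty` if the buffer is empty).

After op 1 (insert('n')): buffer="zhddvumnqnb" (len 11), cursors c1@8 c2@10, authorship .......1.2.
After op 2 (insert('x')): buffer="zhddvumnxqnxb" (len 13), cursors c1@9 c2@12, authorship .......11.22.
After op 3 (delete): buffer="zhddvumnqnb" (len 11), cursors c1@8 c2@10, authorship .......1.2.
After op 4 (move_right): buffer="zhddvumnqnb" (len 11), cursors c1@9 c2@11, authorship .......1.2.
After op 5 (move_right): buffer="zhddvumnqnb" (len 11), cursors c1@10 c2@11, authorship .......1.2.
After op 6 (insert('x')): buffer="zhddvumnqnxbx" (len 13), cursors c1@11 c2@13, authorship .......1.21.2
After op 7 (insert('j')): buffer="zhddvumnqnxjbxj" (len 15), cursors c1@12 c2@15, authorship .......1.211.22
After op 8 (insert('r')): buffer="zhddvumnqnxjrbxjr" (len 17), cursors c1@13 c2@17, authorship .......1.2111.222

Answer: zhddvumnqnxjrbxjr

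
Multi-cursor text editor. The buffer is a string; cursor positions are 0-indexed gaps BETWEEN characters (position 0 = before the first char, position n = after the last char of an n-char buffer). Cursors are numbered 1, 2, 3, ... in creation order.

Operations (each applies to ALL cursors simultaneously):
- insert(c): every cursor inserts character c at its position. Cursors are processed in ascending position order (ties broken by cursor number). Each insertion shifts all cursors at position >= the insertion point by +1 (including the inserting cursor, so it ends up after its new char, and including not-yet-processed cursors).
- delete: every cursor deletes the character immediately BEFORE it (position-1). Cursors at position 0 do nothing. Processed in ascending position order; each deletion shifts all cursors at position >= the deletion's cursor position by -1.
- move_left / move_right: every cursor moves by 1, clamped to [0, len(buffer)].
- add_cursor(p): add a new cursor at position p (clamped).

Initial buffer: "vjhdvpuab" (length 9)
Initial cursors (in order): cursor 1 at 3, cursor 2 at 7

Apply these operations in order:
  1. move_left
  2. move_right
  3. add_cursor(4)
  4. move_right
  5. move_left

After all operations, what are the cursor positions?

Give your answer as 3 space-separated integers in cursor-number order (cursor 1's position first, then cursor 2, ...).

After op 1 (move_left): buffer="vjhdvpuab" (len 9), cursors c1@2 c2@6, authorship .........
After op 2 (move_right): buffer="vjhdvpuab" (len 9), cursors c1@3 c2@7, authorship .........
After op 3 (add_cursor(4)): buffer="vjhdvpuab" (len 9), cursors c1@3 c3@4 c2@7, authorship .........
After op 4 (move_right): buffer="vjhdvpuab" (len 9), cursors c1@4 c3@5 c2@8, authorship .........
After op 5 (move_left): buffer="vjhdvpuab" (len 9), cursors c1@3 c3@4 c2@7, authorship .........

Answer: 3 7 4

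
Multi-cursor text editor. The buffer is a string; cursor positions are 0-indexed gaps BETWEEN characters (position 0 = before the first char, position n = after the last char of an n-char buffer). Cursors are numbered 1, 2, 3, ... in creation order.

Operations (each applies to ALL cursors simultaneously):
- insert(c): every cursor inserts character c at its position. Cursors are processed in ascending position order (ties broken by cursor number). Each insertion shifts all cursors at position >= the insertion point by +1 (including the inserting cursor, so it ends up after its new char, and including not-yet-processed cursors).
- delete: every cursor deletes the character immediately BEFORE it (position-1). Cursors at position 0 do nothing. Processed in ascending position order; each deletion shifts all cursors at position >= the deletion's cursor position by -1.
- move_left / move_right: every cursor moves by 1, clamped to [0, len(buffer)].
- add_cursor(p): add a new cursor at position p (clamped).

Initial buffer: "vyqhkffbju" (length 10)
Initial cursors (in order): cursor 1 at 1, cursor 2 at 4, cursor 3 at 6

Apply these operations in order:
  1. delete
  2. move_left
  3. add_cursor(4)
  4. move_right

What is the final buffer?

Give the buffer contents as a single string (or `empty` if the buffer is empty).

Answer: yqkfbju

Derivation:
After op 1 (delete): buffer="yqkfbju" (len 7), cursors c1@0 c2@2 c3@3, authorship .......
After op 2 (move_left): buffer="yqkfbju" (len 7), cursors c1@0 c2@1 c3@2, authorship .......
After op 3 (add_cursor(4)): buffer="yqkfbju" (len 7), cursors c1@0 c2@1 c3@2 c4@4, authorship .......
After op 4 (move_right): buffer="yqkfbju" (len 7), cursors c1@1 c2@2 c3@3 c4@5, authorship .......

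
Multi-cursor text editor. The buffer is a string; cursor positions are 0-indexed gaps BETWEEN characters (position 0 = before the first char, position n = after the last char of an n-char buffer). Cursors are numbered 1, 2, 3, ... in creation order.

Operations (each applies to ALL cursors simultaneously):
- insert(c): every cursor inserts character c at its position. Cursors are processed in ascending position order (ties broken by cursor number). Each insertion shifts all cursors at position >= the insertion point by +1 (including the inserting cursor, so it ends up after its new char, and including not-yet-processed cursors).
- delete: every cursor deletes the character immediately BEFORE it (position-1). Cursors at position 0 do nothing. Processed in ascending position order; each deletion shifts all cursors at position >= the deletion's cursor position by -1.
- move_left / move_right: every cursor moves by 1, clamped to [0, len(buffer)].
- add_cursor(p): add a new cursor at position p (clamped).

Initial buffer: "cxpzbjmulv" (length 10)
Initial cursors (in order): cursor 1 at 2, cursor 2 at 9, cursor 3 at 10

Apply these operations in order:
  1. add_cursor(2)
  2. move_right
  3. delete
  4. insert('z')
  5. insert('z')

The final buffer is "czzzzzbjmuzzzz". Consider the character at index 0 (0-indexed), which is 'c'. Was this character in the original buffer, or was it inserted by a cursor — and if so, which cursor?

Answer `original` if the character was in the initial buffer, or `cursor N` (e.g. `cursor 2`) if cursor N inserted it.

Answer: original

Derivation:
After op 1 (add_cursor(2)): buffer="cxpzbjmulv" (len 10), cursors c1@2 c4@2 c2@9 c3@10, authorship ..........
After op 2 (move_right): buffer="cxpzbjmulv" (len 10), cursors c1@3 c4@3 c2@10 c3@10, authorship ..........
After op 3 (delete): buffer="czbjmu" (len 6), cursors c1@1 c4@1 c2@6 c3@6, authorship ......
After op 4 (insert('z')): buffer="czzzbjmuzz" (len 10), cursors c1@3 c4@3 c2@10 c3@10, authorship .14.....23
After op 5 (insert('z')): buffer="czzzzzbjmuzzzz" (len 14), cursors c1@5 c4@5 c2@14 c3@14, authorship .1414.....2323
Authorship (.=original, N=cursor N): . 1 4 1 4 . . . . . 2 3 2 3
Index 0: author = original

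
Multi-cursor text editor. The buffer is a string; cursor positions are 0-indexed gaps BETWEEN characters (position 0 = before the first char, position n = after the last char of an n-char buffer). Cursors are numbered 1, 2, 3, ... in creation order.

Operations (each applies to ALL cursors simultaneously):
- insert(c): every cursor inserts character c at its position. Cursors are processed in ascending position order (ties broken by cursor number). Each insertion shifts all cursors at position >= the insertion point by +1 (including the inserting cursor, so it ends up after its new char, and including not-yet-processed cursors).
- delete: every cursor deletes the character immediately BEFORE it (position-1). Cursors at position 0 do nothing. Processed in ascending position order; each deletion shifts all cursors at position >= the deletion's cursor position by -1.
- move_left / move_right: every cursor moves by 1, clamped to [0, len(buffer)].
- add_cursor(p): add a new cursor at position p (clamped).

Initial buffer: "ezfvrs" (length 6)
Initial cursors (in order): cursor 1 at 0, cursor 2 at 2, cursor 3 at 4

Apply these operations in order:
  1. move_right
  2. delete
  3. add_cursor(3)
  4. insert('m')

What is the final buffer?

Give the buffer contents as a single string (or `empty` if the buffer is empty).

After op 1 (move_right): buffer="ezfvrs" (len 6), cursors c1@1 c2@3 c3@5, authorship ......
After op 2 (delete): buffer="zvs" (len 3), cursors c1@0 c2@1 c3@2, authorship ...
After op 3 (add_cursor(3)): buffer="zvs" (len 3), cursors c1@0 c2@1 c3@2 c4@3, authorship ...
After op 4 (insert('m')): buffer="mzmvmsm" (len 7), cursors c1@1 c2@3 c3@5 c4@7, authorship 1.2.3.4

Answer: mzmvmsm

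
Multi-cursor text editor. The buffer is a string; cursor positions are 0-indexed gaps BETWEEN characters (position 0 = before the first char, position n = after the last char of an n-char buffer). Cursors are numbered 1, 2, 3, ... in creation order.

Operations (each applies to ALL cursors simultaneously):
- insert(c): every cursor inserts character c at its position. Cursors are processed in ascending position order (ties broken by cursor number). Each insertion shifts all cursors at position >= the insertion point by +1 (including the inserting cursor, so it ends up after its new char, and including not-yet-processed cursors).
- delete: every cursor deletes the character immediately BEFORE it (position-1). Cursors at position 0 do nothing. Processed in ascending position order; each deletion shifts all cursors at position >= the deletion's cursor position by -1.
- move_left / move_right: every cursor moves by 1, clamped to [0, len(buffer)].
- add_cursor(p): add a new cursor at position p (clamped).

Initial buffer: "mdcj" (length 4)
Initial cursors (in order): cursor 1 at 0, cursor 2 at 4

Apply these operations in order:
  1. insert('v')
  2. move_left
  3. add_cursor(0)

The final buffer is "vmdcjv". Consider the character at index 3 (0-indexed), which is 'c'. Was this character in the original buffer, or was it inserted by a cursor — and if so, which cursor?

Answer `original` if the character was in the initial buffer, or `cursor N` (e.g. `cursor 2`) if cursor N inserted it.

After op 1 (insert('v')): buffer="vmdcjv" (len 6), cursors c1@1 c2@6, authorship 1....2
After op 2 (move_left): buffer="vmdcjv" (len 6), cursors c1@0 c2@5, authorship 1....2
After op 3 (add_cursor(0)): buffer="vmdcjv" (len 6), cursors c1@0 c3@0 c2@5, authorship 1....2
Authorship (.=original, N=cursor N): 1 . . . . 2
Index 3: author = original

Answer: original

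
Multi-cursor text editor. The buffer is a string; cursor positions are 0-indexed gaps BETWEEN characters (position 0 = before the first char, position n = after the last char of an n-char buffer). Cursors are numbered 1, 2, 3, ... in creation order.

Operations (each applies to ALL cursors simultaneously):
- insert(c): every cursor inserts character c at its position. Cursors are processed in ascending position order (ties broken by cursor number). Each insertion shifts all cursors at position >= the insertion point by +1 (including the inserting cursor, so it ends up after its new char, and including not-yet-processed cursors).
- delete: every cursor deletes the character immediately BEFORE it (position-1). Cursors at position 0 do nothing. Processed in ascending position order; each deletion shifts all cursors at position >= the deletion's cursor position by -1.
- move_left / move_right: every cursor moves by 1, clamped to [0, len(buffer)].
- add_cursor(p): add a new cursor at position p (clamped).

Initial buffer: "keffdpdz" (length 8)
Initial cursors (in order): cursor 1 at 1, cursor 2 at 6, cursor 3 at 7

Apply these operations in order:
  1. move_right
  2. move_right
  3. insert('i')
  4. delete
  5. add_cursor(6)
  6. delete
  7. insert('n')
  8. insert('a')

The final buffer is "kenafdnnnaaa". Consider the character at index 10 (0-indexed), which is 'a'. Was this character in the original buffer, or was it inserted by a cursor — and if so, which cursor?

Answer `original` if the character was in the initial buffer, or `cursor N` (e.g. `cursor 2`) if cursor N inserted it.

Answer: cursor 3

Derivation:
After op 1 (move_right): buffer="keffdpdz" (len 8), cursors c1@2 c2@7 c3@8, authorship ........
After op 2 (move_right): buffer="keffdpdz" (len 8), cursors c1@3 c2@8 c3@8, authorship ........
After op 3 (insert('i')): buffer="kefifdpdzii" (len 11), cursors c1@4 c2@11 c3@11, authorship ...1.....23
After op 4 (delete): buffer="keffdpdz" (len 8), cursors c1@3 c2@8 c3@8, authorship ........
After op 5 (add_cursor(6)): buffer="keffdpdz" (len 8), cursors c1@3 c4@6 c2@8 c3@8, authorship ........
After op 6 (delete): buffer="kefd" (len 4), cursors c1@2 c2@4 c3@4 c4@4, authorship ....
After op 7 (insert('n')): buffer="kenfdnnn" (len 8), cursors c1@3 c2@8 c3@8 c4@8, authorship ..1..234
After op 8 (insert('a')): buffer="kenafdnnnaaa" (len 12), cursors c1@4 c2@12 c3@12 c4@12, authorship ..11..234234
Authorship (.=original, N=cursor N): . . 1 1 . . 2 3 4 2 3 4
Index 10: author = 3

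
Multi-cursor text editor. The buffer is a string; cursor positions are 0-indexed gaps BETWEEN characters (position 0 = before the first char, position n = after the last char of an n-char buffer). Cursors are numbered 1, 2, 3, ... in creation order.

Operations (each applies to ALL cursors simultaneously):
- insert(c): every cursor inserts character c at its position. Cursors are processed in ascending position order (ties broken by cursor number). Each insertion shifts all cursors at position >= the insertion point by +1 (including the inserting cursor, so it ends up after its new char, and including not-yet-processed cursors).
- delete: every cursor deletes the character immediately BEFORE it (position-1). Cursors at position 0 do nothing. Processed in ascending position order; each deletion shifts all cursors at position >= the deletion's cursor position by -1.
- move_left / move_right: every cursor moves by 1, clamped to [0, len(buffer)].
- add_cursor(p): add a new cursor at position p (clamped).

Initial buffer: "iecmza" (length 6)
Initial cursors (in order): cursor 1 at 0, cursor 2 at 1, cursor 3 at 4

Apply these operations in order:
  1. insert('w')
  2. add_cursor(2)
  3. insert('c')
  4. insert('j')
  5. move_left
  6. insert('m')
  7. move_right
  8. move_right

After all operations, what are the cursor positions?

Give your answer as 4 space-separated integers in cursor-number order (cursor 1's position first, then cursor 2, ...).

Answer: 5 13 20 9

Derivation:
After op 1 (insert('w')): buffer="wiwecmwza" (len 9), cursors c1@1 c2@3 c3@7, authorship 1.2...3..
After op 2 (add_cursor(2)): buffer="wiwecmwza" (len 9), cursors c1@1 c4@2 c2@3 c3@7, authorship 1.2...3..
After op 3 (insert('c')): buffer="wcicwcecmwcza" (len 13), cursors c1@2 c4@4 c2@6 c3@11, authorship 11.422...33..
After op 4 (insert('j')): buffer="wcjicjwcjecmwcjza" (len 17), cursors c1@3 c4@6 c2@9 c3@15, authorship 111.44222...333..
After op 5 (move_left): buffer="wcjicjwcjecmwcjza" (len 17), cursors c1@2 c4@5 c2@8 c3@14, authorship 111.44222...333..
After op 6 (insert('m')): buffer="wcmjicmjwcmjecmwcmjza" (len 21), cursors c1@3 c4@7 c2@11 c3@18, authorship 1111.4442222...3333..
After op 7 (move_right): buffer="wcmjicmjwcmjecmwcmjza" (len 21), cursors c1@4 c4@8 c2@12 c3@19, authorship 1111.4442222...3333..
After op 8 (move_right): buffer="wcmjicmjwcmjecmwcmjza" (len 21), cursors c1@5 c4@9 c2@13 c3@20, authorship 1111.4442222...3333..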